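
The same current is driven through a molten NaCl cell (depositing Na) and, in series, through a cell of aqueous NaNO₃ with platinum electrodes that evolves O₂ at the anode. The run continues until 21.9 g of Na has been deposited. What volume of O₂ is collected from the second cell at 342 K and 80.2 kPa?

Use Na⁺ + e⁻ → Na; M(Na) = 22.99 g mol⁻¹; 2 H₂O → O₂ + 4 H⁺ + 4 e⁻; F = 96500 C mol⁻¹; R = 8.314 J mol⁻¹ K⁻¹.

n(Na) = 21.9 / 22.99 = 0.9526 mol, so n(e⁻) = 1 × 0.9526 = 0.9526 mol.
The cells are in series, so the same 0.9526 mol of electrons passes through the second cell.
2 H₂O → O₂ + 4 H⁺ + 4 e⁻ — 4 mol e⁻ per mol O₂, so n(O₂) = 0.9526/4 = 0.2381 mol.
V = nRT/P = (0.2381 × 8.314 × 342) / (80.2 × 10³) = 0.00844 m³ = 8.44 L.

8.44 L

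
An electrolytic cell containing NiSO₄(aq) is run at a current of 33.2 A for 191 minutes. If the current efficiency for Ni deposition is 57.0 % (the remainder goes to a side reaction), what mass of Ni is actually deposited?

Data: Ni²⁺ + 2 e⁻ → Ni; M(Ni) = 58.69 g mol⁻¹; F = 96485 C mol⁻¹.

66.0 g

Q = I·t = 33.20 × 11460 = 380500 C.
n(e⁻) = 380500/96485 = 3.943 mol; theoretically n(Ni) = 3.943/2 = 1.972 mol, m_theo = 115.7 g.
At 57.0 % efficiency, m_actual = 0.570 × 115.7 = 66.0 g.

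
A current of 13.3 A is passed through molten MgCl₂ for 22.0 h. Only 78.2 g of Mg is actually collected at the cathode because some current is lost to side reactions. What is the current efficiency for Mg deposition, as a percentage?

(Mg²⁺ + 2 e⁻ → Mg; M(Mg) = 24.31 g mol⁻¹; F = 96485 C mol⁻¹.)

Q = I·t = 13.30 × 79200 = 1053000 C; n(e⁻) = 1053000/96485 = 10.92 mol.
Theoretical n(Mg) = n(e⁻)/2 = 5.459 mol, i.e. m_theo = 5.459 × 24.31 = 132.7 g.
Efficiency = m_actual / m_theo = 78.2 / 132.7 = 58.9 %.

58.9 %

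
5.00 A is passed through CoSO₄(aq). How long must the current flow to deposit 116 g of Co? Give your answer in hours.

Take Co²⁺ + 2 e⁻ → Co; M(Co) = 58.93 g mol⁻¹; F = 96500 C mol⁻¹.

n(Co) = m/M = 116 / 58.93 = 1.968 mol.
Each Co atom requires 2 electrons, so n(e⁻) = 2 × 1.968 = 3.937 mol.
Q = n(e⁻)·F = 3.937 × 96500 = 379900 C.
t = Q/I = 379900 / 5.000 A = 75980 s = 21.1 h.

21.1 h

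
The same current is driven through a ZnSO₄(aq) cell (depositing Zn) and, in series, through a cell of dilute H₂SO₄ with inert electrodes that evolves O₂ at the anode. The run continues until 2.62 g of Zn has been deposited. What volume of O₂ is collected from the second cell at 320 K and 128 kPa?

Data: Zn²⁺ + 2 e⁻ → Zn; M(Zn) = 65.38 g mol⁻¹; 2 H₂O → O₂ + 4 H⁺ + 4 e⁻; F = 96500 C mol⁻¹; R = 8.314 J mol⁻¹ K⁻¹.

0.416 L

n(Zn) = 2.62 / 65.38 = 0.04007 mol, so n(e⁻) = 2 × 0.04007 = 0.08015 mol.
The cells are in series, so the same 0.08015 mol of electrons passes through the second cell.
2 H₂O → O₂ + 4 H⁺ + 4 e⁻ — 4 mol e⁻ per mol O₂, so n(O₂) = 0.08015/4 = 0.02004 mol.
V = nRT/P = (0.02004 × 8.314 × 320) / (128 × 10³) = 4.16 × 10⁻⁴ m³ = 0.416 L.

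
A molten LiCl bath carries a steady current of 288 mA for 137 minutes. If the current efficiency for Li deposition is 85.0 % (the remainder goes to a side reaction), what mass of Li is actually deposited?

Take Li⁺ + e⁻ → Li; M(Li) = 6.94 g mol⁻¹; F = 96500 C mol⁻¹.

0.145 g

Q = I·t = 0.2880 × 8220.0 = 2367 C.
n(e⁻) = 2367/96500 = 0.02453 mol; theoretically n(Li) = 0.02453/1 = 0.02453 mol, m_theo = 0.1703 g.
At 85.0 % efficiency, m_actual = 0.850 × 0.1703 = 0.145 g.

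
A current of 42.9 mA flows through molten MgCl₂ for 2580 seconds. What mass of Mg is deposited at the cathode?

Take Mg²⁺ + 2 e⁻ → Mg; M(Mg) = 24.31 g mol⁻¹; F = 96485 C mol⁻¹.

Q = I·t = 0.04290 A × 2580.0 s = 110.7 C.
n(e⁻) = Q/F = 110.7 / 96485 = 0.001147 mol.
Mg²⁺ + 2 e⁻ → Mg, so n(Mg) = n(e⁻)/2 = 0.0005736 mol.
m = n·M = 0.0005736 × 24.31 = 0.0139 g.

0.0139 g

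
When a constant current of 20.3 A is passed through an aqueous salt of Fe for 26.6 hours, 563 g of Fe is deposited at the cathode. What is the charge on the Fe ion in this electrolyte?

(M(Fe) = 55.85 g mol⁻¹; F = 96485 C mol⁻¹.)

Q = I·t = 20.30 A × 95760 s = 1944000 C, so n(e⁻) = 1944000/96485 = 20.15 mol.
n(Fe) deposited = 563 / 55.85 = 10.08 mol.
Electrons per atom = n(e⁻)/n(Fe) = 20.15 / 10.08 = 2.00 ≈ 2, so the ion is Fe²⁺.

+2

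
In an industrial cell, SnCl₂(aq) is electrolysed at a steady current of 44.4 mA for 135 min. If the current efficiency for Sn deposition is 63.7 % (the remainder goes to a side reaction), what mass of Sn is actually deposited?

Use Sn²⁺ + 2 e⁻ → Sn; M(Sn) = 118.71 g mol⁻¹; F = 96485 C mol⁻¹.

0.141 g

Q = I·t = 0.04440 × 8100.0 = 359.6 C.
n(e⁻) = 359.6/96485 = 0.003727 mol; theoretically n(Sn) = 0.003727/2 = 0.001864 mol, m_theo = 0.2212 g.
At 63.7 % efficiency, m_actual = 0.637 × 0.2212 = 0.141 g.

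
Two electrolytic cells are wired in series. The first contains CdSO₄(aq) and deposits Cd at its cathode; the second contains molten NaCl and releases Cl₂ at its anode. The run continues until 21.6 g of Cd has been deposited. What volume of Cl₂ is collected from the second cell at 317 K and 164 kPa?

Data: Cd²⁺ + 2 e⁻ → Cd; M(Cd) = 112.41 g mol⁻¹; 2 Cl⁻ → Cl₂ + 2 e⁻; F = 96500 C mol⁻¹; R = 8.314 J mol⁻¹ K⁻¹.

3.09 L

n(Cd) = 21.6 / 112.41 = 0.1922 mol, so n(e⁻) = 2 × 0.1922 = 0.3843 mol.
The cells are in series, so the same 0.3843 mol of electrons passes through the second cell.
2 Cl⁻ → Cl₂ + 2 e⁻ — 2 mol e⁻ per mol Cl₂, so n(Cl₂) = 0.3843/2 = 0.1922 mol.
V = nRT/P = (0.1922 × 8.314 × 317) / (164 × 10³) = 0.00309 m³ = 3.09 L.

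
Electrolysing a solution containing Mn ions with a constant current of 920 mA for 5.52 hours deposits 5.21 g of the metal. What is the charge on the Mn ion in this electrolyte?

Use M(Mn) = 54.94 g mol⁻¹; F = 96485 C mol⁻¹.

Q = I·t = 0.9200 A × 19872 s = 18280 C, so n(e⁻) = 18280/96485 = 0.1895 mol.
n(Mn) deposited = 5.21 / 54.94 = 0.09483 mol.
Electrons per atom = n(e⁻)/n(Mn) = 0.1895 / 0.09483 = 2.00 ≈ 2, so the ion is Mn²⁺.

+2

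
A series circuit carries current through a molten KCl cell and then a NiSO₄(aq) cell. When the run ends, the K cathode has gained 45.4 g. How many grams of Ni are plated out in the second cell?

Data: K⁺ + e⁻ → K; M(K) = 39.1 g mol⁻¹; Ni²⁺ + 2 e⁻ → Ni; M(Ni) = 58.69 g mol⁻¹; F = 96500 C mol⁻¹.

34.1 g

n(K) = 45.4 / 39.1 = 1.161 mol.
Since K⁺ + e⁻ → K, n(e⁻) passed = 1 × 1.161 = 1.161 mol.
Cells in series carry the same charge, so the same 1.161 mol of electrons passes through cell 2.
Ni²⁺ + 2 e⁻ → Ni, so n(Ni) = 1.161 / 2 = 0.5806 mol.
m(Ni) = 0.5806 × 58.69 = 34.1 g.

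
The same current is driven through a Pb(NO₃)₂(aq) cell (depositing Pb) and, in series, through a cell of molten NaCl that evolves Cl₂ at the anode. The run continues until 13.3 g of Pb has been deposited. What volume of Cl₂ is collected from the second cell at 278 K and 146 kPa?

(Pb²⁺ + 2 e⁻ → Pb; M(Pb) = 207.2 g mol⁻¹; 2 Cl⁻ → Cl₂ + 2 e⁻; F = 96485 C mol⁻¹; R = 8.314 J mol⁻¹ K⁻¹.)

n(Pb) = 13.3 / 207.2 = 0.06419 mol, so n(e⁻) = 2 × 0.06419 = 0.1284 mol.
The cells are in series, so the same 0.1284 mol of electrons passes through the second cell.
2 Cl⁻ → Cl₂ + 2 e⁻ — 2 mol e⁻ per mol Cl₂, so n(Cl₂) = 0.1284/2 = 0.06419 mol.
V = nRT/P = (0.06419 × 8.314 × 278) / (146 × 10³) = 0.00102 m³ = 1.02 L.

1.02 L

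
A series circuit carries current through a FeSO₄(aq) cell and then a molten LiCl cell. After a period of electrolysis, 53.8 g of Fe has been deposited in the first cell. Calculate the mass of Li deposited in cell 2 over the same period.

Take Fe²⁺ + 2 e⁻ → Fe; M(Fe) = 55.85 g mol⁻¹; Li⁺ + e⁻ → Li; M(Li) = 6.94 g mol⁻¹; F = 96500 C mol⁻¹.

13.4 g

n(Fe) = 53.8 / 55.85 = 0.9633 mol.
Since Fe²⁺ + 2 e⁻ → Fe, n(e⁻) passed = 2 × 0.9633 = 1.927 mol.
Cells in series carry the same charge, so the same 1.927 mol of electrons passes through cell 2.
Li⁺ + e⁻ → Li, so n(Li) = 1.927 / 1 = 1.927 mol.
m(Li) = 1.927 × 6.94 = 13.4 g.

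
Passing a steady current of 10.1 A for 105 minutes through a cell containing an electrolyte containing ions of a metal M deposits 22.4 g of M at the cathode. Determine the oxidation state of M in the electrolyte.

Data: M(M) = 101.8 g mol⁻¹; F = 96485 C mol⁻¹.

+3

Q = I·t = 10.10 A × 6300.0 s = 63630 C, so n(e⁻) = 63630/96485 = 0.6595 mol.
n(M) deposited = 22.4 / 101.8 = 0.2200 mol.
Electrons per atom = n(e⁻)/n(M) = 0.6595 / 0.2200 = 3.00 ≈ 3, so the ion is M³⁺.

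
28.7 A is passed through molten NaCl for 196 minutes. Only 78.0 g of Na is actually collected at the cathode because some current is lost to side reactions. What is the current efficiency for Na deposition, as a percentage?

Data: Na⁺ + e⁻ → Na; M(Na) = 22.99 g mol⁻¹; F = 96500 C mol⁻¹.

97.0 %

Q = I·t = 28.70 × 11760 = 337500 C; n(e⁻) = 337500/96500 = 3.498 mol.
Theoretical n(Na) = n(e⁻)/1 = 3.498 mol, i.e. m_theo = 3.498 × 22.99 = 80.41 g.
Efficiency = m_actual / m_theo = 78.0 / 80.41 = 97.0 %.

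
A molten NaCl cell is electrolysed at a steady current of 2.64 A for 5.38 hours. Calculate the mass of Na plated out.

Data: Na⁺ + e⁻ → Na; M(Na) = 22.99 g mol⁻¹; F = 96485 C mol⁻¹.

12.2 g

Q = I·t = 2.640 A × 19368 s = 51130 C.
n(e⁻) = Q/F = 51130 / 96485 = 0.5299 mol.
Na⁺ + e⁻ → Na, so n(Na) = n(e⁻)/1 = 0.5299 mol.
m = n·M = 0.5299 × 22.99 = 12.2 g.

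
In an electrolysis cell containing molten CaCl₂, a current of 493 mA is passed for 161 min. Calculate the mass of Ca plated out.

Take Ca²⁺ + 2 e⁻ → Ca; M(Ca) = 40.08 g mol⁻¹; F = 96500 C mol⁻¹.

0.989 g

Q = I·t = 0.4930 A × 9660.0 s = 4762 C.
n(e⁻) = Q/F = 4762 / 96500 = 0.04935 mol.
Ca²⁺ + 2 e⁻ → Ca, so n(Ca) = n(e⁻)/2 = 0.02468 mol.
m = n·M = 0.02468 × 40.08 = 0.989 g.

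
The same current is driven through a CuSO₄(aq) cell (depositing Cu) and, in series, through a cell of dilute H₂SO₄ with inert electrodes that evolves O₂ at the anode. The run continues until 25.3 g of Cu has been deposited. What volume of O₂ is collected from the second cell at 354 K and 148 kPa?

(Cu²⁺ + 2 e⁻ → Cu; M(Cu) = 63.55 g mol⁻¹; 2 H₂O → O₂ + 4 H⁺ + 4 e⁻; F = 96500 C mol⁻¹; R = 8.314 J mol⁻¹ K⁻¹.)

3.96 L

n(Cu) = 25.3 / 63.55 = 0.3981 mol, so n(e⁻) = 2 × 0.3981 = 0.7962 mol.
The cells are in series, so the same 0.7962 mol of electrons passes through the second cell.
2 H₂O → O₂ + 4 H⁺ + 4 e⁻ — 4 mol e⁻ per mol O₂, so n(O₂) = 0.7962/4 = 0.1991 mol.
V = nRT/P = (0.1991 × 8.314 × 354) / (148 × 10³) = 0.00396 m³ = 3.96 L.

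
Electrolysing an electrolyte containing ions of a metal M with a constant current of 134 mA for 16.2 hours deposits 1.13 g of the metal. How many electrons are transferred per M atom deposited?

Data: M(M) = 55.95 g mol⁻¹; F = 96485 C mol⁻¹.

4

Q = I·t = 0.1340 A × 58320 s = 7815 C, so n(e⁻) = 7815/96485 = 0.08100 mol.
n(M) deposited = 1.13 / 55.95 = 0.02020 mol.
Electrons per atom = n(e⁻)/n(M) = 0.08100 / 0.02020 = 4.01 ≈ 4, so the ion is M⁴⁺.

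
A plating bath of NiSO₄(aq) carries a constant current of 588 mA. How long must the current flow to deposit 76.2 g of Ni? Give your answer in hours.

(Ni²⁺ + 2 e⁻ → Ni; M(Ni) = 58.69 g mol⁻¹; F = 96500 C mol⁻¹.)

n(Ni) = m/M = 76.2 / 58.69 = 1.298 mol.
Each Ni atom requires 2 electrons, so n(e⁻) = 2 × 1.298 = 2.597 mol.
Q = n(e⁻)·F = 2.597 × 96500 = 250600 C.
t = Q/I = 250600 / 0.5880 A = 426200 s = 118 h.

118 h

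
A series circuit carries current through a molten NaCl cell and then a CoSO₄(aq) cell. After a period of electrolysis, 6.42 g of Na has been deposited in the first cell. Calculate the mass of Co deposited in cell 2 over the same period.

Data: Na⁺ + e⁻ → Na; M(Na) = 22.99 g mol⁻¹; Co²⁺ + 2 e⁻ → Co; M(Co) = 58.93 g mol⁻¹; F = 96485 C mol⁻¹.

n(Na) = 6.42 / 22.99 = 0.2793 mol.
Since Na⁺ + e⁻ → Na, n(e⁻) passed = 1 × 0.2793 = 0.2793 mol.
Cells in series carry the same charge, so the same 0.2793 mol of electrons passes through cell 2.
Co²⁺ + 2 e⁻ → Co, so n(Co) = 0.2793 / 2 = 0.1396 mol.
m(Co) = 0.1396 × 58.93 = 8.23 g.

8.23 g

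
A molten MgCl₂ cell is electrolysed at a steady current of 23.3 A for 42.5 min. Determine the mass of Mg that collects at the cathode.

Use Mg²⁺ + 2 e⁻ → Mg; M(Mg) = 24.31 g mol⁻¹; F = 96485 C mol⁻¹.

Q = I·t = 23.30 A × 2550.0 s = 59420 C.
n(e⁻) = Q/F = 59420 / 96485 = 0.6158 mol.
Mg²⁺ + 2 e⁻ → Mg, so n(Mg) = n(e⁻)/2 = 0.3079 mol.
m = n·M = 0.3079 × 24.31 = 7.48 g.

7.48 g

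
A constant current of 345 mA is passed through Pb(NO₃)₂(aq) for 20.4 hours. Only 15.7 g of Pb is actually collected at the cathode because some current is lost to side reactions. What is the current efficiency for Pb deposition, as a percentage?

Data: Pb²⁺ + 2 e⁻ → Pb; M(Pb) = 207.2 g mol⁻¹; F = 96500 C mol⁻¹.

Q = I·t = 0.3450 × 73440 = 25340 C; n(e⁻) = 25340/96500 = 0.2626 mol.
Theoretical n(Pb) = n(e⁻)/2 = 0.1313 mol, i.e. m_theo = 0.1313 × 207.2 = 27.20 g.
Efficiency = m_actual / m_theo = 15.7 / 27.20 = 57.7 %.

57.7 %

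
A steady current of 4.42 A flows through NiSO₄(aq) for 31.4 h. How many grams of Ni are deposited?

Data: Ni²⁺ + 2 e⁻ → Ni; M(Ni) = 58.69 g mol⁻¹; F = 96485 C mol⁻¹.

Q = I·t = 4.420 A × 113040 s = 499600 C.
n(e⁻) = Q/F = 499600 / 96485 = 5.178 mol.
Ni²⁺ + 2 e⁻ → Ni, so n(Ni) = n(e⁻)/2 = 2.589 mol.
m = n·M = 2.589 × 58.69 = 152 g.

152 g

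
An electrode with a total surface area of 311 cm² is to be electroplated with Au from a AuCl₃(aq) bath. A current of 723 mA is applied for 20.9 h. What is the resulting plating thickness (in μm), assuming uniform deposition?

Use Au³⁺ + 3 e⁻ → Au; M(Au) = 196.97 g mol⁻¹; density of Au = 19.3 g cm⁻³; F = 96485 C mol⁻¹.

61.7 μm

Q = I·t = 0.7230 × 75240 = 54400 C; n(e⁻) = 0.5638 mol.
n(Au) = n(e⁻)/3 = 0.1879 mol, so m = 0.1879 × 196.97 = 37.02 g.
Volume = m/ρ = 37.02 / 19.3 = 1.918 cm³.
Thickness = V/A = 1.918 / 311 = 0.00617 cm = 61.7 μm.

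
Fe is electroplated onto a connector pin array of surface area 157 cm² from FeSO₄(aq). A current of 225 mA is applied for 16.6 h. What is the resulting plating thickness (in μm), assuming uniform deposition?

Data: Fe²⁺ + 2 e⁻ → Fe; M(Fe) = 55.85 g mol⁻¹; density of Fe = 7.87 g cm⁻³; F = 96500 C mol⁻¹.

31.5 μm

Q = I·t = 0.2250 × 59760 = 13450 C; n(e⁻) = 0.1393 mol.
n(Fe) = n(e⁻)/2 = 0.06967 mol, so m = 0.06967 × 55.85 = 3.891 g.
Volume = m/ρ = 3.891 / 7.87 = 0.4944 cm³.
Thickness = V/A = 0.4944 / 157 = 0.00315 cm = 31.5 μm.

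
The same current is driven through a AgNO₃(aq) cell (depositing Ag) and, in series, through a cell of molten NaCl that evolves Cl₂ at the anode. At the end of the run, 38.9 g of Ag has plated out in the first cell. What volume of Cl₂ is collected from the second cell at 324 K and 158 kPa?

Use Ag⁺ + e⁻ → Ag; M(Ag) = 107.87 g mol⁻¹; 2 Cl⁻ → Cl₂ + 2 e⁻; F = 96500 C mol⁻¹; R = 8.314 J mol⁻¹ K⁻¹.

3.07 L

n(Ag) = 38.9 / 107.87 = 0.3606 mol, so n(e⁻) = 1 × 0.3606 = 0.3606 mol.
The cells are in series, so the same 0.3606 mol of electrons passes through the second cell.
2 Cl⁻ → Cl₂ + 2 e⁻ — 2 mol e⁻ per mol Cl₂, so n(Cl₂) = 0.3606/2 = 0.1803 mol.
V = nRT/P = (0.1803 × 8.314 × 324) / (158 × 10³) = 0.00307 m³ = 3.07 L.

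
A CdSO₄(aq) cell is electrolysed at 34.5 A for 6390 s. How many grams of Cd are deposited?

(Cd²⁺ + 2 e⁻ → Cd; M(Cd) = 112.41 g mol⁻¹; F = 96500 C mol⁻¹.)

Q = I·t = 34.50 A × 6390.0 s = 220500 C.
n(e⁻) = Q/F = 220500 / 96500 = 2.285 mol.
Cd²⁺ + 2 e⁻ → Cd, so n(Cd) = n(e⁻)/2 = 1.142 mol.
m = n·M = 1.142 × 112.41 = 128 g.

128 g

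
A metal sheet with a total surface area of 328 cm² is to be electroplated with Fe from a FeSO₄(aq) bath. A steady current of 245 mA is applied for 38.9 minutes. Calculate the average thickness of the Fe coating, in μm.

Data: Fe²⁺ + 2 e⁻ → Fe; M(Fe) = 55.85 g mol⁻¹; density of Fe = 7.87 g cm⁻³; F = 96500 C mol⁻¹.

0.641 μm

Q = I·t = 0.2450 × 2334.0 = 571.8 C; n(e⁻) = 0.005926 mol.
n(Fe) = n(e⁻)/2 = 0.002963 mol, so m = 0.002963 × 55.85 = 0.1655 g.
Volume = m/ρ = 0.1655 / 7.87 = 0.02103 cm³.
Thickness = V/A = 0.02103 / 328 = 6.41 × 10⁻⁵ cm = 0.641 μm.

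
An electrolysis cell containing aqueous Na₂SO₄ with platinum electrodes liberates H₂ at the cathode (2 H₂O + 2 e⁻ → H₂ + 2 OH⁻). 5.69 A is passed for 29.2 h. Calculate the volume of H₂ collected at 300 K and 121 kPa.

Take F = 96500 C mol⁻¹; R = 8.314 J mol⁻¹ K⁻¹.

Q = I·t = 5.690 A × 105120 s = 598100 C.
n(e⁻) = Q/F = 598100 / 96500 = 6.198 mol.
2 electrons are transferred per H₂ molecule, so n(H₂) = 6.198 / 2 = 3.099 mol.
V = nRT/P = (3.099 × 8.314 × 300) / (121 × 10³ Pa) = 0.0639 m³ = 63.9 L.

63.9 L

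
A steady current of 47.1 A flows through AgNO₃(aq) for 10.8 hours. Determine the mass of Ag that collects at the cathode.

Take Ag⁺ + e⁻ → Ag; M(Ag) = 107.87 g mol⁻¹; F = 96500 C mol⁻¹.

Q = I·t = 47.10 A × 38880 s = 1831000 C.
n(e⁻) = Q/F = 1831000 / 96500 = 18.98 mol.
Ag⁺ + e⁻ → Ag, so n(Ag) = n(e⁻)/1 = 18.98 mol.
m = n·M = 18.98 × 107.87 = 2050 g.

2050 g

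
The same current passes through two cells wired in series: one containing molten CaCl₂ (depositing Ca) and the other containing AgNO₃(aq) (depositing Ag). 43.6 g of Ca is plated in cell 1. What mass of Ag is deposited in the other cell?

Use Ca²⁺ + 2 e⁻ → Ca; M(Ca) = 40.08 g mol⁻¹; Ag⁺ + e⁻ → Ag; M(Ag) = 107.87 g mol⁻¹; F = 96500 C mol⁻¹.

235 g

n(Ca) = 43.6 / 40.08 = 1.088 mol.
Since Ca²⁺ + 2 e⁻ → Ca, n(e⁻) passed = 2 × 1.088 = 2.176 mol.
Cells in series carry the same charge, so the same 2.176 mol of electrons passes through cell 2.
Ag⁺ + e⁻ → Ag, so n(Ag) = 2.176 / 1 = 2.176 mol.
m(Ag) = 2.176 × 107.87 = 235 g.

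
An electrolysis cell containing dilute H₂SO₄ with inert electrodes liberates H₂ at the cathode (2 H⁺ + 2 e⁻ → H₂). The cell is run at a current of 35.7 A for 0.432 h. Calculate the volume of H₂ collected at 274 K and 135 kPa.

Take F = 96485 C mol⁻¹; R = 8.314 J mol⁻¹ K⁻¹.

Q = I·t = 35.70 A × 1555.2 s = 55520 C.
n(e⁻) = Q/F = 55520 / 96485 = 0.5754 mol.
2 electrons are transferred per H₂ molecule, so n(H₂) = 0.5754 / 2 = 0.2877 mol.
V = nRT/P = (0.2877 × 8.314 × 274) / (135 × 10³ Pa) = 0.00486 m³ = 4.86 L.

4.86 L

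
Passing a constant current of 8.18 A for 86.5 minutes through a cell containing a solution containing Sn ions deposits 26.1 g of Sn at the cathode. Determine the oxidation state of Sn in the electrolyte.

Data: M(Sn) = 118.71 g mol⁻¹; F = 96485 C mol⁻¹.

+2

Q = I·t = 8.180 A × 5190.0 s = 42450 C, so n(e⁻) = 42450/96485 = 0.4400 mol.
n(Sn) deposited = 26.1 / 118.71 = 0.2199 mol.
Electrons per atom = n(e⁻)/n(Sn) = 0.4400 / 0.2199 = 2.00 ≈ 2, so the ion is Sn²⁺.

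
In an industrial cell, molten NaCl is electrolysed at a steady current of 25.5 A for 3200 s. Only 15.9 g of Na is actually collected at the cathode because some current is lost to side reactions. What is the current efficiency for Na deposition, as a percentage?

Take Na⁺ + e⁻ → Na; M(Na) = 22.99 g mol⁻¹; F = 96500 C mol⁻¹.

Q = I·t = 25.50 × 3200.0 = 81600 C; n(e⁻) = 81600/96500 = 0.8456 mol.
Theoretical n(Na) = n(e⁻)/1 = 0.8456 mol, i.e. m_theo = 0.8456 × 22.99 = 19.44 g.
Efficiency = m_actual / m_theo = 15.9 / 19.44 = 81.8 %.

81.8 %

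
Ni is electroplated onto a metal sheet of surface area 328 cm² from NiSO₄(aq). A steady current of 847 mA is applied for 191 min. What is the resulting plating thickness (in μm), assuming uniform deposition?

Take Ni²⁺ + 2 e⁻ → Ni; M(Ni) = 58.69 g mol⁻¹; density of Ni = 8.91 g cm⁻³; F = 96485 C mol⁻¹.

10.1 μm

Q = I·t = 0.8470 × 11460 = 9707 C; n(e⁻) = 0.1006 mol.
n(Ni) = n(e⁻)/2 = 0.05030 mol, so m = 0.05030 × 58.69 = 2.952 g.
Volume = m/ρ = 2.952 / 8.91 = 0.3313 cm³.
Thickness = V/A = 0.3313 / 328 = 0.00101 cm = 10.1 μm.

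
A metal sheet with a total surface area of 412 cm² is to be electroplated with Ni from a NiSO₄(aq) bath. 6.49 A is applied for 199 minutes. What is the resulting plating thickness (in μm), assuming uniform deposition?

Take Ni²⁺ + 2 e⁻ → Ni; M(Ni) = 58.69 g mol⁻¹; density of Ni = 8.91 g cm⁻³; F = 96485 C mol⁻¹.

64.2 μm

Q = I·t = 6.490 × 11940 = 77490 C; n(e⁻) = 0.8031 mol.
n(Ni) = n(e⁻)/2 = 0.4016 mol, so m = 0.4016 × 58.69 = 23.57 g.
Volume = m/ρ = 23.57 / 8.91 = 2.645 cm³.
Thickness = V/A = 2.645 / 412 = 0.00642 cm = 64.2 μm.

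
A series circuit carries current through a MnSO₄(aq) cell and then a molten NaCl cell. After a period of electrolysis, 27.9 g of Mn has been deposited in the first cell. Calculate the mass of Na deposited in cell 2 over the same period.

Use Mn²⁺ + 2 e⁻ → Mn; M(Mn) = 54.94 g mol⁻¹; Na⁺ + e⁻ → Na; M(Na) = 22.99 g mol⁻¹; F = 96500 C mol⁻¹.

n(Mn) = 27.9 / 54.94 = 0.5078 mol.
Since Mn²⁺ + 2 e⁻ → Mn, n(e⁻) passed = 2 × 0.5078 = 1.016 mol.
Cells in series carry the same charge, so the same 1.016 mol of electrons passes through cell 2.
Na⁺ + e⁻ → Na, so n(Na) = 1.016 / 1 = 1.016 mol.
m(Na) = 1.016 × 22.99 = 23.3 g.

23.3 g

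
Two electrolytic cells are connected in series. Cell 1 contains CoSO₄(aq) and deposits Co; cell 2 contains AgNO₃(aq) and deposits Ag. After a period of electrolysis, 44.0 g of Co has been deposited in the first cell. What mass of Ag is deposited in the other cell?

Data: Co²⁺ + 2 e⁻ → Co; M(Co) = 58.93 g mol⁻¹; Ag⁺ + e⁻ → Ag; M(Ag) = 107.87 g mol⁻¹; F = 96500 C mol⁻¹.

n(Co) = 44.0 / 58.93 = 0.7466 mol.
Since Co²⁺ + 2 e⁻ → Co, n(e⁻) passed = 2 × 0.7466 = 1.493 mol.
Cells in series carry the same charge, so the same 1.493 mol of electrons passes through cell 2.
Ag⁺ + e⁻ → Ag, so n(Ag) = 1.493 / 1 = 1.493 mol.
m(Ag) = 1.493 × 107.87 = 161 g.

161 g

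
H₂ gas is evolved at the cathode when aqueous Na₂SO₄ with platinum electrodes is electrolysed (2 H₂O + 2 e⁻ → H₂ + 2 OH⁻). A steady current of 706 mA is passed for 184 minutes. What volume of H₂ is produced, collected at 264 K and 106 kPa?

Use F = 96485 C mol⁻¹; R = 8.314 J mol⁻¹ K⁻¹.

0.836 L

Q = I·t = 0.7060 A × 11040 s = 7794 C.
n(e⁻) = Q/F = 7794 / 96485 = 0.08078 mol.
2 electrons are transferred per H₂ molecule, so n(H₂) = 0.08078 / 2 = 0.04039 mol.
V = nRT/P = (0.04039 × 8.314 × 264) / (106 × 10³ Pa) = 8.36 × 10⁻⁴ m³ = 0.836 L.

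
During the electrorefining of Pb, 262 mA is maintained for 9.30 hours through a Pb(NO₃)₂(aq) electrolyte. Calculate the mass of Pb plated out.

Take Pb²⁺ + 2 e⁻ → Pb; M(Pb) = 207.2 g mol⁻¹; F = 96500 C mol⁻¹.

9.42 g

Q = I·t = 0.2620 A × 33480 s = 8772 C.
n(e⁻) = Q/F = 8772 / 96500 = 0.09090 mol.
Pb²⁺ + 2 e⁻ → Pb, so n(Pb) = n(e⁻)/2 = 0.04545 mol.
m = n·M = 0.04545 × 207.2 = 9.42 g.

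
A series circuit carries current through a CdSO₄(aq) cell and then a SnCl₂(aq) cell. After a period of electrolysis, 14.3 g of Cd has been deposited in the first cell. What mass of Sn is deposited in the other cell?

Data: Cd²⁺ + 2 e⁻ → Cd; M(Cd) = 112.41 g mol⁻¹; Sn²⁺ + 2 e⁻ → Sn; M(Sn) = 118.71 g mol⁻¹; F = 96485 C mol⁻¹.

15.1 g

n(Cd) = 14.3 / 112.41 = 0.1272 mol.
Since Cd²⁺ + 2 e⁻ → Cd, n(e⁻) passed = 2 × 0.1272 = 0.2544 mol.
Cells in series carry the same charge, so the same 0.2544 mol of electrons passes through cell 2.
Sn²⁺ + 2 e⁻ → Sn, so n(Sn) = 0.2544 / 2 = 0.1272 mol.
m(Sn) = 0.1272 × 118.71 = 15.1 g.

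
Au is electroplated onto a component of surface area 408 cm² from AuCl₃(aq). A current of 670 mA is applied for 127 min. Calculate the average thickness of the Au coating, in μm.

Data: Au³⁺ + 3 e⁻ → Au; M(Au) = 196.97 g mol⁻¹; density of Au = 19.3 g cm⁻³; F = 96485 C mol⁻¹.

4.41 μm

Q = I·t = 0.6700 × 7620.0 = 5105 C; n(e⁻) = 0.05291 mol.
n(Au) = n(e⁻)/3 = 0.01764 mol, so m = 0.01764 × 196.97 = 3.474 g.
Volume = m/ρ = 3.474 / 19.3 = 0.1800 cm³.
Thickness = V/A = 0.1800 / 408 = 4.41 × 10⁻⁴ cm = 4.41 μm.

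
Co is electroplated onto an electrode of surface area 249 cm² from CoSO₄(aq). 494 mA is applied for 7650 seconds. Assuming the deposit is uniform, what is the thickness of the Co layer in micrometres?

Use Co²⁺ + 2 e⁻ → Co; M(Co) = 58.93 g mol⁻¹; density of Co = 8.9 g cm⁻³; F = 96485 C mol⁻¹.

5.21 μm

Q = I·t = 0.4940 × 7650.0 = 3779 C; n(e⁻) = 0.03917 mol.
n(Co) = n(e⁻)/2 = 0.01958 mol, so m = 0.01958 × 58.93 = 1.154 g.
Volume = m/ρ = 1.154 / 8.9 = 0.1297 cm³.
Thickness = V/A = 0.1297 / 249 = 5.21 × 10⁻⁴ cm = 5.21 μm.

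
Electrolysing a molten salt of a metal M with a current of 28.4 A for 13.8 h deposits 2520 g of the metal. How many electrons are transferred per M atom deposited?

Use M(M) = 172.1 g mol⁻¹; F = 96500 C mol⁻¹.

Q = I·t = 28.40 A × 49680 s = 1411000 C, so n(e⁻) = 1411000/96500 = 14.62 mol.
n(M) deposited = 2520 / 172.1 = 14.64 mol.
Electrons per atom = n(e⁻)/n(M) = 14.62 / 14.64 = 0.999 ≈ 1, so the ion is M⁺.

1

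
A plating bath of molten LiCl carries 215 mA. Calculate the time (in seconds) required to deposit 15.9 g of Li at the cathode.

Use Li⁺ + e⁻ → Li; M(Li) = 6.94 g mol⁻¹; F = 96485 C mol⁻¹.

1.03 × 10⁶ s

n(Li) = m/M = 15.9 / 6.94 = 2.291 mol.
Each Li atom requires 1 electron, so n(e⁻) = 1 × 2.291 = 2.291 mol.
Q = n(e⁻)·F = 2.291 × 96485 = 221100 C.
t = Q/I = 221100 / 0.2150 A = 1028000 s.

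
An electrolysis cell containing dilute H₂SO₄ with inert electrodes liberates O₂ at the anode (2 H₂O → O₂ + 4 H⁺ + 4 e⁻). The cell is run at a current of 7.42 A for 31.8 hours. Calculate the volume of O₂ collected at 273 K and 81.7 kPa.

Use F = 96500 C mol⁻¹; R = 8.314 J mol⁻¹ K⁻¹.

Q = I·t = 7.420 A × 114480 s = 849400 C.
n(e⁻) = Q/F = 849400 / 96500 = 8.803 mol.
4 electrons are transferred per O₂ molecule, so n(O₂) = 8.803 / 4 = 2.201 mol.
V = nRT/P = (2.201 × 8.314 × 273) / (81.7 × 10³ Pa) = 0.0611 m³ = 61.1 L.

61.1 L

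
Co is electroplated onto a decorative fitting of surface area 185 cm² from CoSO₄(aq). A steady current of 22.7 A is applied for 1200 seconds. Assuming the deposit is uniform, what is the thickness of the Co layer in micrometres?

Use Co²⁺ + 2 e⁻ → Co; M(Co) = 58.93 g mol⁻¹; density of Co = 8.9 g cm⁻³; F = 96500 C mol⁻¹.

50.5 μm

Q = I·t = 22.70 × 1200.0 = 27240 C; n(e⁻) = 0.2823 mol.
n(Co) = n(e⁻)/2 = 0.1411 mol, so m = 0.1411 × 58.93 = 8.317 g.
Volume = m/ρ = 8.317 / 8.9 = 0.9345 cm³.
Thickness = V/A = 0.9345 / 185 = 0.00505 cm = 50.5 μm.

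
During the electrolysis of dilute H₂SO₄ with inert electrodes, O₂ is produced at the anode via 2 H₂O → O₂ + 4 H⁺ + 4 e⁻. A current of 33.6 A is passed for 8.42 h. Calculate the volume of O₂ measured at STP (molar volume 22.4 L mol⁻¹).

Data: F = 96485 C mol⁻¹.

59.1 L

Q = I·t = 33.60 A × 30312 s = 1018000 C.
n(e⁻) = Q/F = 1018000 / 96485 = 10.56 mol.
4 electrons are transferred per O₂ molecule, so n(O₂) = 10.56 / 4 = 2.639 mol.
V = n × V_m = 2.639 × 22.4 = 59.1 L.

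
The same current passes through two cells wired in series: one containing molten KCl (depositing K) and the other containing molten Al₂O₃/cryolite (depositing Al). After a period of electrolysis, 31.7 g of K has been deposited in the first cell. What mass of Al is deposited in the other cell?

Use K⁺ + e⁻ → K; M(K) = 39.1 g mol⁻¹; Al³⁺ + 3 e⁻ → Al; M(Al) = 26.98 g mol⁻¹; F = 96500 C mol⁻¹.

n(K) = 31.7 / 39.1 = 0.8107 mol.
Since K⁺ + e⁻ → K, n(e⁻) passed = 1 × 0.8107 = 0.8107 mol.
Cells in series carry the same charge, so the same 0.8107 mol of electrons passes through cell 2.
Al³⁺ + 3 e⁻ → Al, so n(Al) = 0.8107 / 3 = 0.2702 mol.
m(Al) = 0.2702 × 26.98 = 7.29 g.

7.29 g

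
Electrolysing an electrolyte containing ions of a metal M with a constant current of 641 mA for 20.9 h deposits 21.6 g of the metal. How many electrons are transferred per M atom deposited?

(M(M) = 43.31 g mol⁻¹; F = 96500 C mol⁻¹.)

1

Q = I·t = 0.6410 A × 75240 s = 48230 C, so n(e⁻) = 48230/96500 = 0.4998 mol.
n(M) deposited = 21.6 / 43.31 = 0.4987 mol.
Electrons per atom = n(e⁻)/n(M) = 0.4998 / 0.4987 = 1.00 ≈ 1, so the ion is M⁺.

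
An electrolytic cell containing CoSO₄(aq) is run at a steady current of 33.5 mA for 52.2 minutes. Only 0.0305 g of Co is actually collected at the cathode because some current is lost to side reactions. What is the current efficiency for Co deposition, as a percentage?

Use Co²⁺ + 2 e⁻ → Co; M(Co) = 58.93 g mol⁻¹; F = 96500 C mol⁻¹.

95.2 %

Q = I·t = 0.03350 × 3132.0 = 104.9 C; n(e⁻) = 104.9/96500 = 0.001087 mol.
Theoretical n(Co) = n(e⁻)/2 = 0.0005436 mol, i.e. m_theo = 0.0005436 × 58.93 = 0.03204 g.
Efficiency = m_actual / m_theo = 0.0305 / 0.03204 = 95.2 %.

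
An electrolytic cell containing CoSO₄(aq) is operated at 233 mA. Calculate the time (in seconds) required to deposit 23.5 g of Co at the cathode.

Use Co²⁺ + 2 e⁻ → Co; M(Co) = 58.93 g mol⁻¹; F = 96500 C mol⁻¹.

n(Co) = m/M = 23.5 / 58.93 = 0.3988 mol.
Each Co atom requires 2 electrons, so n(e⁻) = 2 × 0.3988 = 0.7976 mol.
Q = n(e⁻)·F = 0.7976 × 96500 = 76960 C.
t = Q/I = 76960 / 0.2330 A = 330300 s.

3.30 × 10⁵ s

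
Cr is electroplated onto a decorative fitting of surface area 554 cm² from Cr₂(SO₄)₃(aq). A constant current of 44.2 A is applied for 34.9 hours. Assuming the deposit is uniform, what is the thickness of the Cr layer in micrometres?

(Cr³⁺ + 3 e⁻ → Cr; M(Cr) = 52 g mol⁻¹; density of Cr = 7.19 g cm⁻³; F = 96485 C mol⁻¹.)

2500 μm

Q = I·t = 44.20 × 125640 = 5553000 C; n(e⁻) = 57.56 mol.
n(Cr) = n(e⁻)/3 = 19.19 mol, so m = 19.19 × 52 = 997.6 g.
Volume = m/ρ = 997.6 / 7.19 = 138.8 cm³.
Thickness = V/A = 138.8 / 554 = 0.250 cm = 2500 μm.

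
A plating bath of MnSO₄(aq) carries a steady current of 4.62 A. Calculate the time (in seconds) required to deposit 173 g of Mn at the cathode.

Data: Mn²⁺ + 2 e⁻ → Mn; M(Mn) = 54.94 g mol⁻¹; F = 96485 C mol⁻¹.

n(Mn) = m/M = 173 / 54.94 = 3.149 mol.
Each Mn atom requires 2 electrons, so n(e⁻) = 2 × 3.149 = 6.298 mol.
Q = n(e⁻)·F = 6.298 × 96485 = 607600 C.
t = Q/I = 607600 / 4.620 A = 131500 s.

1.32 × 10⁵ s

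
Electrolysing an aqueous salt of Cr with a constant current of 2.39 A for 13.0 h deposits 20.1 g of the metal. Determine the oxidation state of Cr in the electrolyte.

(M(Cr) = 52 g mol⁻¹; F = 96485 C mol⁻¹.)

+3

Q = I·t = 2.390 A × 46800 s = 111900 C, so n(e⁻) = 111900/96485 = 1.159 mol.
n(Cr) deposited = 20.1 / 52 = 0.3865 mol.
Electrons per atom = n(e⁻)/n(Cr) = 1.159 / 0.3865 = 3.00 ≈ 3, so the ion is Cr³⁺.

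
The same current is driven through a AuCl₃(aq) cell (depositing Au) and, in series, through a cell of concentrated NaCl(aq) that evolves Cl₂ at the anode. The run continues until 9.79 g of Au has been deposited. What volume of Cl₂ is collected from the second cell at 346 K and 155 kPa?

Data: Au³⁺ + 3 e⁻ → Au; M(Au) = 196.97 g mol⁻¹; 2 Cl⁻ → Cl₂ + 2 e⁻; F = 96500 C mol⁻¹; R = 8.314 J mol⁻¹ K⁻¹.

1.38 L

n(Au) = 9.79 / 196.97 = 0.04970 mol, so n(e⁻) = 3 × 0.04970 = 0.1491 mol.
The cells are in series, so the same 0.1491 mol of electrons passes through the second cell.
2 Cl⁻ → Cl₂ + 2 e⁻ — 2 mol e⁻ per mol Cl₂, so n(Cl₂) = 0.1491/2 = 0.07455 mol.
V = nRT/P = (0.07455 × 8.314 × 346) / (155 × 10³) = 0.00138 m³ = 1.38 L.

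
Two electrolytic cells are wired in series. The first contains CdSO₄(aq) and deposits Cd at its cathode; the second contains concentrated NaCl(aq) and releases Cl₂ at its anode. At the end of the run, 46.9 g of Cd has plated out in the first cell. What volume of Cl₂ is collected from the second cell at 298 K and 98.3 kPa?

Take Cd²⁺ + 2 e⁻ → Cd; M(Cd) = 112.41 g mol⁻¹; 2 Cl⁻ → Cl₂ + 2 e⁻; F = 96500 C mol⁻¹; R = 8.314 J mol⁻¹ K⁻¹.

10.5 L

n(Cd) = 46.9 / 112.41 = 0.4172 mol, so n(e⁻) = 2 × 0.4172 = 0.8344 mol.
The cells are in series, so the same 0.8344 mol of electrons passes through the second cell.
2 Cl⁻ → Cl₂ + 2 e⁻ — 2 mol e⁻ per mol Cl₂, so n(Cl₂) = 0.8344/2 = 0.4172 mol.
V = nRT/P = (0.4172 × 8.314 × 298) / (98.3 × 10³) = 0.0105 m³ = 10.5 L.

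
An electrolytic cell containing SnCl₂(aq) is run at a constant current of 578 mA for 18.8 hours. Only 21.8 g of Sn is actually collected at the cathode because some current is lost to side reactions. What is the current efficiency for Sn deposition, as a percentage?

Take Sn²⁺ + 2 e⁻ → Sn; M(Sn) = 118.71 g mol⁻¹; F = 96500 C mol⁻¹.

90.6 %

Q = I·t = 0.5780 × 67680 = 39120 C; n(e⁻) = 39120/96500 = 0.4054 mol.
Theoretical n(Sn) = n(e⁻)/2 = 0.2027 mol, i.e. m_theo = 0.2027 × 118.71 = 24.06 g.
Efficiency = m_actual / m_theo = 21.8 / 24.06 = 90.6 %.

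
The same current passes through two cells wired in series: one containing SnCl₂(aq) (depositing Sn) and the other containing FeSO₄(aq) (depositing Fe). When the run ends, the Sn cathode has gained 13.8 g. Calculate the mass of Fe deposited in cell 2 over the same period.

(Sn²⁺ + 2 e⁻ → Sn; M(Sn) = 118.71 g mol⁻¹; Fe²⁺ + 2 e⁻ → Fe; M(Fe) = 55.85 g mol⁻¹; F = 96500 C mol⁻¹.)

n(Sn) = 13.8 / 118.71 = 0.1162 mol.
Since Sn²⁺ + 2 e⁻ → Sn, n(e⁻) passed = 2 × 0.1162 = 0.2325 mol.
Cells in series carry the same charge, so the same 0.2325 mol of electrons passes through cell 2.
Fe²⁺ + 2 e⁻ → Fe, so n(Fe) = 0.2325 / 2 = 0.1162 mol.
m(Fe) = 0.1162 × 55.85 = 6.49 g.

6.49 g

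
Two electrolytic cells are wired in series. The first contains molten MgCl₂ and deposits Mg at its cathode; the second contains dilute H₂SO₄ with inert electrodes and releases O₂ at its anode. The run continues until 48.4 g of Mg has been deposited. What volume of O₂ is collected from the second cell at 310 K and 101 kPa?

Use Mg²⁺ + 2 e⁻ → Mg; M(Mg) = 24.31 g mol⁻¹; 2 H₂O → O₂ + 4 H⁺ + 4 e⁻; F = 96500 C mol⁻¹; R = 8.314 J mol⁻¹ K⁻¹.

25.4 L

n(Mg) = 48.4 / 24.31 = 1.991 mol, so n(e⁻) = 2 × 1.991 = 3.982 mol.
The cells are in series, so the same 3.982 mol of electrons passes through the second cell.
2 H₂O → O₂ + 4 H⁺ + 4 e⁻ — 4 mol e⁻ per mol O₂, so n(O₂) = 3.982/4 = 0.9955 mol.
V = nRT/P = (0.9955 × 8.314 × 310) / (101 × 10³) = 0.0254 m³ = 25.4 L.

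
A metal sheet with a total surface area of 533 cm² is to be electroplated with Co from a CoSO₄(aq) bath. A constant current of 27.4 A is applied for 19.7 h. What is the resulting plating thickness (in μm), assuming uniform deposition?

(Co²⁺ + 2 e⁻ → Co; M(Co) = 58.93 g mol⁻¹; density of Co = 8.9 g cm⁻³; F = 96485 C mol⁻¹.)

Q = I·t = 27.40 × 70920 = 1943000 C; n(e⁻) = 20.14 mol.
n(Co) = n(e⁻)/2 = 10.07 mol, so m = 10.07 × 58.93 = 593.4 g.
Volume = m/ρ = 593.4 / 8.9 = 66.68 cm³.
Thickness = V/A = 66.68 / 533 = 0.125 cm = 1250 μm.

1250 μm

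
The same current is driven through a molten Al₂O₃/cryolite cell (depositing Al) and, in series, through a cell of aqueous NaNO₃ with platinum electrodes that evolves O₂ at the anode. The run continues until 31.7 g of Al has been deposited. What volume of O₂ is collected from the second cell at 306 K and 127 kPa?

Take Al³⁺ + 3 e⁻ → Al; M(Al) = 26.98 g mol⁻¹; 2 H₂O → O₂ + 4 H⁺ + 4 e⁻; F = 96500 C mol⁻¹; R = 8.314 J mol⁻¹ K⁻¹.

17.7 L

n(Al) = 31.7 / 26.98 = 1.175 mol, so n(e⁻) = 3 × 1.175 = 3.525 mol.
The cells are in series, so the same 3.525 mol of electrons passes through the second cell.
2 H₂O → O₂ + 4 H⁺ + 4 e⁻ — 4 mol e⁻ per mol O₂, so n(O₂) = 3.525/4 = 0.8812 mol.
V = nRT/P = (0.8812 × 8.314 × 306) / (127 × 10³) = 0.0177 m³ = 17.7 L.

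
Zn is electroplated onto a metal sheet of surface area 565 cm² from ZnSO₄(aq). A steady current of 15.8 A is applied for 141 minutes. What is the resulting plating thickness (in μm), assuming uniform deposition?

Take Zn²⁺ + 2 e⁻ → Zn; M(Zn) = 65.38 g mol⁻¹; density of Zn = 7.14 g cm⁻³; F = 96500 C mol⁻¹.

112 μm

Q = I·t = 15.80 × 8460.0 = 133700 C; n(e⁻) = 1.385 mol.
n(Zn) = n(e⁻)/2 = 0.6926 mol, so m = 0.6926 × 65.38 = 45.28 g.
Volume = m/ρ = 45.28 / 7.14 = 6.342 cm³.
Thickness = V/A = 6.342 / 565 = 0.0112 cm = 112 μm.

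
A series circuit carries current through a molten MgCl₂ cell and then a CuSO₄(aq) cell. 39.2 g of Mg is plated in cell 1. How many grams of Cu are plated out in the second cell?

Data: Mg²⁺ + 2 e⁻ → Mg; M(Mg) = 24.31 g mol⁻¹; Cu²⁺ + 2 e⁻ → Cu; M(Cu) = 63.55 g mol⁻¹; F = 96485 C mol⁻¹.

n(Mg) = 39.2 / 24.31 = 1.613 mol.
Since Mg²⁺ + 2 e⁻ → Mg, n(e⁻) passed = 2 × 1.613 = 3.225 mol.
Cells in series carry the same charge, so the same 3.225 mol of electrons passes through cell 2.
Cu²⁺ + 2 e⁻ → Cu, so n(Cu) = 3.225 / 2 = 1.613 mol.
m(Cu) = 1.613 × 63.55 = 102 g.

102 g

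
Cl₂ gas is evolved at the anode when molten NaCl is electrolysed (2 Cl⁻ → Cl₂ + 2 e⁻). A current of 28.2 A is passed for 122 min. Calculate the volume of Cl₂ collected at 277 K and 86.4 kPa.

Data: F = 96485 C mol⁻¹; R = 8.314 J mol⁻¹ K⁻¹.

Q = I·t = 28.20 A × 7320.0 s = 206400 C.
n(e⁻) = Q/F = 206400 / 96485 = 2.139 mol.
2 electrons are transferred per Cl₂ molecule, so n(Cl₂) = 2.139 / 2 = 1.070 mol.
V = nRT/P = (1.070 × 8.314 × 277) / (86.4 × 10³ Pa) = 0.0285 m³ = 28.5 L.

28.5 L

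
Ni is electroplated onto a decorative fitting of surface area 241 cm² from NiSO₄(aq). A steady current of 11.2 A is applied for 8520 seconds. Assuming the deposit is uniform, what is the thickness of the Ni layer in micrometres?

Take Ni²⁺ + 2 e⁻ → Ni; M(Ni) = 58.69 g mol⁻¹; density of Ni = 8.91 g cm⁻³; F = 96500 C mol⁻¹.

Q = I·t = 11.20 × 8520.0 = 95420 C; n(e⁻) = 0.9888 mol.
n(Ni) = n(e⁻)/2 = 0.4944 mol, so m = 0.4944 × 58.69 = 29.02 g.
Volume = m/ρ = 29.02 / 8.91 = 3.257 cm³.
Thickness = V/A = 3.257 / 241 = 0.0135 cm = 135 μm.

135 μm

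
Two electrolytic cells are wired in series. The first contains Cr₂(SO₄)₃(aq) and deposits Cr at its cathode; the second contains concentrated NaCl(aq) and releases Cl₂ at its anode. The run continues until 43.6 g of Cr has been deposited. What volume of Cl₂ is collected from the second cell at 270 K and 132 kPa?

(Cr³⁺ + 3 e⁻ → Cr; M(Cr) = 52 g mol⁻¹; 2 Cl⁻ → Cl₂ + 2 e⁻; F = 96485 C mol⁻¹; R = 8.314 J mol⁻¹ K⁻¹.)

21.4 L

n(Cr) = 43.6 / 52 = 0.8385 mol, so n(e⁻) = 3 × 0.8385 = 2.515 mol.
The cells are in series, so the same 2.515 mol of electrons passes through the second cell.
2 Cl⁻ → Cl₂ + 2 e⁻ — 2 mol e⁻ per mol Cl₂, so n(Cl₂) = 2.515/2 = 1.258 mol.
V = nRT/P = (1.258 × 8.314 × 270) / (132 × 10³) = 0.0214 m³ = 21.4 L.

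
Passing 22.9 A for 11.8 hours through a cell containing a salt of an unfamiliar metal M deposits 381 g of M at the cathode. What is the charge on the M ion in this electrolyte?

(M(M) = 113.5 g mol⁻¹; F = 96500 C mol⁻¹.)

Q = I·t = 22.90 A × 42480 s = 972800 C, so n(e⁻) = 972800/96500 = 10.08 mol.
n(M) deposited = 381 / 113.5 = 3.357 mol.
Electrons per atom = n(e⁻)/n(M) = 10.08 / 3.357 = 3.00 ≈ 3, so the ion is M³⁺.

+3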